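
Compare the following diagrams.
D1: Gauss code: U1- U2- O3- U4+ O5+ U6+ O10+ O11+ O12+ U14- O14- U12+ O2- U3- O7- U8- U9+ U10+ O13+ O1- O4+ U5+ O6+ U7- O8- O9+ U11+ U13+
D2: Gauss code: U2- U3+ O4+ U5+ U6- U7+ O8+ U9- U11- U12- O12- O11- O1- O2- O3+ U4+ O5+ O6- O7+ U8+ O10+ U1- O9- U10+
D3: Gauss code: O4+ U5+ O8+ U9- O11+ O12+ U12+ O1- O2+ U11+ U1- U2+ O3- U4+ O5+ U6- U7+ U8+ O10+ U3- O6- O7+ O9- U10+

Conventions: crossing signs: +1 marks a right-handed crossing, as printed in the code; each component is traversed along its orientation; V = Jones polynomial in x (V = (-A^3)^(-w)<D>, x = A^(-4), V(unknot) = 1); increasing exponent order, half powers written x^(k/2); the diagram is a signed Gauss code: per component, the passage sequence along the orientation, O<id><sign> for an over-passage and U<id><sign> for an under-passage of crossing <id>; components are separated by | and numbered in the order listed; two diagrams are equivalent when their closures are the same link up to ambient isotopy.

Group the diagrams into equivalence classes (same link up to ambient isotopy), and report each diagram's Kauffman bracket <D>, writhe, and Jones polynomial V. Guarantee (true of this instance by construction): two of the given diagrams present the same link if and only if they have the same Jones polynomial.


classes: {D1, D2, D3}
V(D1) = x^-1 - 1 + 2x - 2x^2 + 2x^3 - 2x^4 + x^5  [14 crossings, <D> = A^-14 - 2A^-10 + 2A^-6 - 2A^-2 + 2A^2 - A^6 + A^10, w = +2]
D2 (bracket A^-20 - 2A^-16 + 2A^-12 - 2A^-8 + 2A^-4 - 1 + A^4; 12 crossings at w = 0): V = x^-1 - 1 + 2x - 2x^2 + 2x^3 - 2x^4 + x^5
V(D3) = x^-1 - 1 + 2x - 2x^2 + 2x^3 - 2x^4 + x^5  (w +4, c 12, <D> = A^-8 - 2A^-4 + 2 - 2A^4 + 2A^8 - A^12 + A^16)
insight: all 3 diagrams share one V(x), hence one class


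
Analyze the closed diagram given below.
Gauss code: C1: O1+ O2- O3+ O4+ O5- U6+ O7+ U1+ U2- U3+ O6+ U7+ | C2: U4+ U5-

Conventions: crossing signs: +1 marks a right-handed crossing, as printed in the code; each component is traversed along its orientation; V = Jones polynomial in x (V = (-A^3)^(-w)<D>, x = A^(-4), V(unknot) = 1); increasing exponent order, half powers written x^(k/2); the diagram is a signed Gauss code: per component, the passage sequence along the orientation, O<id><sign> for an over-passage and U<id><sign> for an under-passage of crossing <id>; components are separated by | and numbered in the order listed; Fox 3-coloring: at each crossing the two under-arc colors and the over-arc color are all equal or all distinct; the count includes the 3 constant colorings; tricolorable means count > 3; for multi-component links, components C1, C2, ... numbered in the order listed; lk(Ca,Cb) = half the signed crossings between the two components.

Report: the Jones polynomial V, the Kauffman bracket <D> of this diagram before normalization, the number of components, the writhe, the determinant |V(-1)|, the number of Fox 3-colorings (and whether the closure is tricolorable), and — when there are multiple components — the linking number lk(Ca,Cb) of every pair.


Jones polynomial: V(x) = -x^(1/2) - x^(3/2) - x^(5/2) + x^(9/2)
<D> = -A^-9 + A^-1 + A^3 + A^7; writhe +3
components 2, writhe +3 (7 crossings)
linking number lk(C1,C2) = 0
3-colorings: 27 of 3^7, det 0 — tricolorable
note: all 2 components of this link are unlinked algebraically


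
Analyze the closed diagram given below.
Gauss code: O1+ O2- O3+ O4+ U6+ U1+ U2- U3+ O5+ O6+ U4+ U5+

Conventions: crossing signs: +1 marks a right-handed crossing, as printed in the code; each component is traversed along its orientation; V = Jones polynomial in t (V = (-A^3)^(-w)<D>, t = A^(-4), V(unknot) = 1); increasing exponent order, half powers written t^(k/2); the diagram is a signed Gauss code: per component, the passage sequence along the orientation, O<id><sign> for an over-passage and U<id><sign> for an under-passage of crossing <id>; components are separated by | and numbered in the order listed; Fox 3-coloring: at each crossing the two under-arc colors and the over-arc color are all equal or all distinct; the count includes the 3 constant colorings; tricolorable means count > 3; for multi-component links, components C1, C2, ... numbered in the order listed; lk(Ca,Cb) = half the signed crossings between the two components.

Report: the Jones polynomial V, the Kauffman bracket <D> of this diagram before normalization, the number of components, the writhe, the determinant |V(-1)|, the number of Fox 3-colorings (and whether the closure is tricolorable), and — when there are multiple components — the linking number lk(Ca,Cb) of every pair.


V = t + t^3 - t^4
<D> = -A^-4 + 1 + A^8 (w = +4)
1 component over 6 crossings, w = +4
9 Fox colorings among 3^6, |V(-1)| = 3: tricolorable
why: V spans 3 powers of t: at least 3 crossings in any diagram


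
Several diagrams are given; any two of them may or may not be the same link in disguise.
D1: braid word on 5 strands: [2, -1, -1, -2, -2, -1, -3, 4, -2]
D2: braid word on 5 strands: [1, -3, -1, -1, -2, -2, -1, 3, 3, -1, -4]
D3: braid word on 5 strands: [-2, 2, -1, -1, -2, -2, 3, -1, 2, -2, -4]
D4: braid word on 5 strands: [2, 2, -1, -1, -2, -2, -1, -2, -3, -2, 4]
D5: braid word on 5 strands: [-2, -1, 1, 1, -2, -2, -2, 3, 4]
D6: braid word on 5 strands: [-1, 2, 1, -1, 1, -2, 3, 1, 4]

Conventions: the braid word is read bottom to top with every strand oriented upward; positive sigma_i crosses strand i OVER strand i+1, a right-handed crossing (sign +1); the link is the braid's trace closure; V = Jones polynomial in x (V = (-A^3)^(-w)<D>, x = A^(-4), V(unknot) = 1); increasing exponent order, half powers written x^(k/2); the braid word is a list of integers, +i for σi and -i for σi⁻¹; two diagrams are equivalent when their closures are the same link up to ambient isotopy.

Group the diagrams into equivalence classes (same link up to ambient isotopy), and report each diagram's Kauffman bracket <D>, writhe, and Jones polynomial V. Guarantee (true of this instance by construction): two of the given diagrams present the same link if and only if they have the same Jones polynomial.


grouping into links: {D1, D2, D3, D4} | {D5} | {D6}
V(D1) = x^(-13/2) - x^(-11/2) + x^(-9/2) - 2x^(-7/2) - x^(-3/2)  (w -5, c 9, <D> = A^-9 + 2A^-1 - A^3 + A^7 - A^11)
V(D2) = x^(-13/2) - x^(-11/2) + x^(-9/2) - 2x^(-7/2) - x^(-3/2)  (w -5, c 11, <D> = A^-9 + 2A^-1 - A^3 + A^7 - A^11)
D3 (bracket A^-9 + 2A^-1 - A^3 + A^7 - A^11; 11 crossings at w = -5): V = x^(-13/2) - x^(-11/2) + x^(-9/2) - 2x^(-7/2) - x^(-3/2)
D4 (bracket A^-9 + 2A^-1 - A^3 + A^7 - A^11; 11 crossings at w = -5): V = x^(-13/2) - x^(-11/2) + x^(-9/2) - 2x^(-7/2) - x^(-3/2)
V(D5) = -x^(-11/2) + x^(-9/2) - x^(-7/2) - x^(-3/2)  [9 crossings, <D> = A^3 + A^11 - A^15 + A^19, w = -1]
V(D6) = -x^(-1/2) - x^(1/2)  [9 crossings, <D> = A^7 + A^11, w = +3]
why: 3 classes among 6 diagrams; unequal V(x) rules out equality


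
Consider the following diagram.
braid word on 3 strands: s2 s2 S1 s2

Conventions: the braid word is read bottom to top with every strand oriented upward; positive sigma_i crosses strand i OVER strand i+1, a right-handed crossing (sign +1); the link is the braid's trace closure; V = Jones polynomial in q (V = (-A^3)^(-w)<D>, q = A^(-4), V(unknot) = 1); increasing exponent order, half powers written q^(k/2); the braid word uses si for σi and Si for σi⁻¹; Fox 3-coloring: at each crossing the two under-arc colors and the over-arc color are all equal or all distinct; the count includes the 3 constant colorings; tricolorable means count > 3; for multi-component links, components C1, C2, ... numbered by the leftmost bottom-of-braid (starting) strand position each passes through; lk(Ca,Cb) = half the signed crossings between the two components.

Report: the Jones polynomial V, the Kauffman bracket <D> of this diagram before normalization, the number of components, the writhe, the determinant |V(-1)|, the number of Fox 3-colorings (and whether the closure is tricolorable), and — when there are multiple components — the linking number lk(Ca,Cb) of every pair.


V(q) = q + q^3 - q^4
bracket: -A^-10 + A^-6 + A^2, w = +2
1 component, writhe +2, over 4 crossings
det 3, colorings 9 of 3^4 — tricolorable
observation: w = +2 shifts under R1 moves; the (-A^3)^(-2) factor cancels that in V


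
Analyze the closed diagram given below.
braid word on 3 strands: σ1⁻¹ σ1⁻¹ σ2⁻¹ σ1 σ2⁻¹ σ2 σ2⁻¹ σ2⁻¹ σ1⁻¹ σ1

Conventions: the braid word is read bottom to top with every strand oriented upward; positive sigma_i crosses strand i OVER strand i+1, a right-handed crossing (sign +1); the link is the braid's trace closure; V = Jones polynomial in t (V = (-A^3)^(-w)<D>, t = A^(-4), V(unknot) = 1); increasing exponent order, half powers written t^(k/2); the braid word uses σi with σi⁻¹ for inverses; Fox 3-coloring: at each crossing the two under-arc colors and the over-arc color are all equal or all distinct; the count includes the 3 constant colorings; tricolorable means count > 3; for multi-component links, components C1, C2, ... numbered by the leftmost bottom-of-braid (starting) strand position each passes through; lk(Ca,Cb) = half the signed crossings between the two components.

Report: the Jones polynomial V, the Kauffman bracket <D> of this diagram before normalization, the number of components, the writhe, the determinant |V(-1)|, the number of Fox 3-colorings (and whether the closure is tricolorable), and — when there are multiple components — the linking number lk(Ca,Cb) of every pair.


V(t) = -t^-6 + t^-5 - t^-4 + 2t^-3 - t^-2 + t^-1
bracket: A^-8 - A^-4 + 2 - A^4 + A^8 - A^12, w = -4
1 component, writhe -4, over 10 crossings
det 7, colorings 3 of 3^10 — not tricolorable
observation: |V(-1)| = 7: so not tricolorable, since 3 does not divide 7


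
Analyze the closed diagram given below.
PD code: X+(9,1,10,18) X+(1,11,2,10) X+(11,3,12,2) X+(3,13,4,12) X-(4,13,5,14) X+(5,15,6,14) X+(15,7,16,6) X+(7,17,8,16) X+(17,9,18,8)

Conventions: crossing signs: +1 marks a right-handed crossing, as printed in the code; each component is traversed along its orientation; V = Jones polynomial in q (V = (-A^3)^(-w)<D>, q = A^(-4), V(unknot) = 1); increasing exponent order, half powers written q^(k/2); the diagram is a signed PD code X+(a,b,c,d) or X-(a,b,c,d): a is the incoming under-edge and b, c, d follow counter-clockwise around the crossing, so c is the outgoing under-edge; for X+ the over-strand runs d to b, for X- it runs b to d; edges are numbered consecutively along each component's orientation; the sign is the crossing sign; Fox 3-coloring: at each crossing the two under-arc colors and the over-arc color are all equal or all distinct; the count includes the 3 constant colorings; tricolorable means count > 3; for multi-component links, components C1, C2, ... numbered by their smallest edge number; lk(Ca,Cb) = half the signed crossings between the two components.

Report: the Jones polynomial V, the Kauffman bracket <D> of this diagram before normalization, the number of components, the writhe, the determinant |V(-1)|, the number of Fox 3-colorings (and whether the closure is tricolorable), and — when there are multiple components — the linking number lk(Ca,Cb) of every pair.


V(q) = q^3 + q^5 - q^6 + q^7 - q^8 + q^9 - q^10
bracket: A^-19 - A^-15 + A^-11 - A^-7 + A^-3 - A - A^9, w = +7
1 component, writhe +7, over 9 crossings
det 7, colorings 3 of 3^9 — not tricolorable
observation: V spans 7 powers of q: at least 7 crossings in any diagram


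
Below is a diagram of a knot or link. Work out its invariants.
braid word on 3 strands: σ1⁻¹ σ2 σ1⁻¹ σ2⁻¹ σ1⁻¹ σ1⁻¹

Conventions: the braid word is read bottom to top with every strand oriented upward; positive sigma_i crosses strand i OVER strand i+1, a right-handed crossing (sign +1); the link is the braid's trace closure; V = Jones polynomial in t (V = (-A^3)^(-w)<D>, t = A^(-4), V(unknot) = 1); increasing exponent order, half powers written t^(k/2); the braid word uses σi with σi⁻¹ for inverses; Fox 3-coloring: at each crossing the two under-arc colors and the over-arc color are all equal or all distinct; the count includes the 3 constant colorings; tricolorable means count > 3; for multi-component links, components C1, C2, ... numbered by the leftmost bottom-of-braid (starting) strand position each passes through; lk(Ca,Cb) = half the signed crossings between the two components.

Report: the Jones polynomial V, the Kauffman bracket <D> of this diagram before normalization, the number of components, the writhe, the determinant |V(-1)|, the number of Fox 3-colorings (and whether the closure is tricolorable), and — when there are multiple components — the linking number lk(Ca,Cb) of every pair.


Jones polynomial: V(t) = -t^-4 + t^-3 + t^-1
<D> = A^-8 + 1 - A^4; writhe -4
components 1, writhe -4 (6 crossings)
3-colorings: 9 of 3^6, det 3 — tricolorable
note: w = -4 shifts under R1 moves; the (-A^3)^(4) factor cancels that in V


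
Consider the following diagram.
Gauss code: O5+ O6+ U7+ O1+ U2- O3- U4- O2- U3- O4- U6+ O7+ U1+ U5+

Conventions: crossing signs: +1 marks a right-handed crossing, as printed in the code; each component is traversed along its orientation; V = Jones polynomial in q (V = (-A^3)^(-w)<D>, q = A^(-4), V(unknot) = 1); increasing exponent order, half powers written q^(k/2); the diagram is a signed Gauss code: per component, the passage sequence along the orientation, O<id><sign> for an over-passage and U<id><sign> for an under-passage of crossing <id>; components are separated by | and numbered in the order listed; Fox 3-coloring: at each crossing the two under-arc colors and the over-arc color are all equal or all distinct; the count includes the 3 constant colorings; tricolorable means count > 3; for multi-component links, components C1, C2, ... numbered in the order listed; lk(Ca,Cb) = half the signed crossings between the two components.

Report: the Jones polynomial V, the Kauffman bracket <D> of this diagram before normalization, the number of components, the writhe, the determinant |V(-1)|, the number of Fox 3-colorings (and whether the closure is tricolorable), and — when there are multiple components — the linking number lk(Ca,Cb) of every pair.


V(q) = -q^-3 + q^-2 - q^-1 + 3 - q + q^2 - q^3
bracket: A^-9 - A^-5 + A^-1 - 3A^3 + A^7 - A^11 + A^15, w = +1
1 component, writhe +1, over 7 crossings
det 9, colorings 27 of 3^7 — tricolorable
observation: w = +1 shifts under R1 moves; the (-A^3)^(-1) factor cancels that in V


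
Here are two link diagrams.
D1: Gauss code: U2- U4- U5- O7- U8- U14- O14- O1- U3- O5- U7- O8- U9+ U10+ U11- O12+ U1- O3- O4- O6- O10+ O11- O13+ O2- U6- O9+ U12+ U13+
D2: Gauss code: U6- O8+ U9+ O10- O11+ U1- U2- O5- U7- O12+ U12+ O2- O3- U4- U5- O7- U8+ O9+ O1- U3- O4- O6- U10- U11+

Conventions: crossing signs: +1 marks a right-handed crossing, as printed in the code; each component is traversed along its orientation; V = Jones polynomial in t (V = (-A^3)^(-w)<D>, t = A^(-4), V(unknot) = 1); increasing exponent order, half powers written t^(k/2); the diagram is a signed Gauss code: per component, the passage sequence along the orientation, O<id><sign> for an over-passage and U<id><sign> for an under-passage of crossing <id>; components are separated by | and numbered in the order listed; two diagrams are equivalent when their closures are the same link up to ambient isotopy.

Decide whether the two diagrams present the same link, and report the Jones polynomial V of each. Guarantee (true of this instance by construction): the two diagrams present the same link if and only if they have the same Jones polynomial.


equivalent: yes
D1 (bracket A^-14 - A^-10 + 2A^-6 - A^-2 + A^2 - A^6; 14 crossings at w = -6): V = -t^-6 + t^-5 - t^-4 + 2t^-3 - t^-2 + t^-1
V(D2) = -t^-6 + t^-5 - t^-4 + 2t^-3 - t^-2 + t^-1  (w -4, c 12, <D> = A^-8 - A^-4 + 2 - A^4 + A^8 - A^12)
key observation: from 14 to 12 crossings by R-moves: one link, two diagrams


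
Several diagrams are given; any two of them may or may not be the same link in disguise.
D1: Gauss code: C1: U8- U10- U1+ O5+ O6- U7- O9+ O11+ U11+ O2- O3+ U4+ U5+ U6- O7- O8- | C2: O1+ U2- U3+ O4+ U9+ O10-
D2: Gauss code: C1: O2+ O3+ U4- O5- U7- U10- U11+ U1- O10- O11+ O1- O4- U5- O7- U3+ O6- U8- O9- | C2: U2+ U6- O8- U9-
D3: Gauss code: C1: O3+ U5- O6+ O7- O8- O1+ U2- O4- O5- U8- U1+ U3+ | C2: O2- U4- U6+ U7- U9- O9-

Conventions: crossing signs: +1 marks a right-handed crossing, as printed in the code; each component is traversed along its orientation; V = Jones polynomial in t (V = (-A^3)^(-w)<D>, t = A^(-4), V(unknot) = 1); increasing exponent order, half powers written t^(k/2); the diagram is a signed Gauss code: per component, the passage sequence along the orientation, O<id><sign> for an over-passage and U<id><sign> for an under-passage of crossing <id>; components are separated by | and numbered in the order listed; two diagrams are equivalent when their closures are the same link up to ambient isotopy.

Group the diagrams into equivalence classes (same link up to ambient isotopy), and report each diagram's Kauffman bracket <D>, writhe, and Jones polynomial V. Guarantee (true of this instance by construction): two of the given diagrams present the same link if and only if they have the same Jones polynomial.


grouping into links: {D1} | {D2} | {D3}
V(D1) = -t^(1/2) - t^(5/2)  (w +1, c 11, <D> = A^-7 + A)
V(D2) = t^(-13/2) - t^(-11/2) + t^(-9/2) - 2t^(-7/2) - t^(-3/2)  [11 crossings, <D> = A^-9 + 2A^-1 - A^3 + A^7 - A^11, w = -5]
D3 (bracket A^-7 + A; 9 crossings at w = -3): V = -t^(-5/2) - t^(-1/2)
why: comparing 3 Jones polynomials yields 3 groups


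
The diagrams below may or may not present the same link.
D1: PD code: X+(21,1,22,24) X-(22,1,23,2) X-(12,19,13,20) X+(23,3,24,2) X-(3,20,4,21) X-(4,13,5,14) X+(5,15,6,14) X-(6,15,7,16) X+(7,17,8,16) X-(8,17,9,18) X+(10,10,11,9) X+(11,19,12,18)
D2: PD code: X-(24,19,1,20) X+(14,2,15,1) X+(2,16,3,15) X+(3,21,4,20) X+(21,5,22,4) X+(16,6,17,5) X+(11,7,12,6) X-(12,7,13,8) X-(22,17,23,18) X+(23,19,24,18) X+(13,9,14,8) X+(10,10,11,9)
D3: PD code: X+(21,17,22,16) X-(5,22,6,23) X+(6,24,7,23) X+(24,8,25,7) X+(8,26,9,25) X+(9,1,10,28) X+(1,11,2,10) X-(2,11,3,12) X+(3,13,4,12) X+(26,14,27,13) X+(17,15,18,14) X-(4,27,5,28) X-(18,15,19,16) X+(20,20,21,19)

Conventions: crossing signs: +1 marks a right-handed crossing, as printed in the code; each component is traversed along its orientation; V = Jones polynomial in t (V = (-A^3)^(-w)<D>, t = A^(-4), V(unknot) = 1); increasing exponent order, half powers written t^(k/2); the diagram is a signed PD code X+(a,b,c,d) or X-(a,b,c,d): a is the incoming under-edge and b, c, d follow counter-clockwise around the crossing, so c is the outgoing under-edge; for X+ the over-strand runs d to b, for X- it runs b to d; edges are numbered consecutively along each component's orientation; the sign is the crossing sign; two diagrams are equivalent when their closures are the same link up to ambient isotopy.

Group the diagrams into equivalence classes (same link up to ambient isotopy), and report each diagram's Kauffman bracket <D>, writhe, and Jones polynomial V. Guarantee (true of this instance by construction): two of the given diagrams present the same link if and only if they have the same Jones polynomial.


equivalence classes: {D1} | {D2, D3}
D1 (bracket 1; 12 crossings at w = 0): V = 1
V(D2) = t - t^2 + 2t^3 - t^4 + t^5 - t^6  [12 crossings, <D> = -A^-6 + A^-2 - A^2 + 2A^6 - A^10 + A^14, w = +6]
V(D3) = t - t^2 + 2t^3 - t^4 + t^5 - t^6  [14 crossings, <D> = -A^-6 + A^-2 - A^2 + 2A^6 - A^10 + A^14, w = +6]
key observation: comparing 3 Jones polynomials yields 2 groups


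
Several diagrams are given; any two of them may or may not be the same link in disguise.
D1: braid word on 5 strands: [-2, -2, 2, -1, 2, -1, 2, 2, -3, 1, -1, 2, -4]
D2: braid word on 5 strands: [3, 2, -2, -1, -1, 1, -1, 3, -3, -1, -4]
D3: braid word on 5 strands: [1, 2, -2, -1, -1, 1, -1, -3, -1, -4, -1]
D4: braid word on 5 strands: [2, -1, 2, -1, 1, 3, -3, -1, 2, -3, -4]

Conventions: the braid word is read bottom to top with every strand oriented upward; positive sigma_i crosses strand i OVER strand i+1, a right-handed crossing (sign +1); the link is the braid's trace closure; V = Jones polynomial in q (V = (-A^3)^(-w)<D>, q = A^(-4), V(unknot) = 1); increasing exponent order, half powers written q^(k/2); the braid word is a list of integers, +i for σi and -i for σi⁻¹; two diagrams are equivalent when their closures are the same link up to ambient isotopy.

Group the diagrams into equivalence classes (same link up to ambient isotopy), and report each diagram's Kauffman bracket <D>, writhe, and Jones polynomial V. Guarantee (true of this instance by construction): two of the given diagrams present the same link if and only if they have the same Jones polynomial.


equivalence classes: {D1, D4} | {D2, D3}
D1 (bracket -A^-17 + 2A^-13 - A^-9 + 2A^-5 - A^-1 + A^3; 13 crossings at w = -1): V = -q^(-3/2) + q^(-1/2) - 2q^(1/2) + q^(3/2) - 2q^(5/2) + q^(7/2)
D2 (bracket A^-7 + A^-3 + A - A^9; 11 crossings at w = -3): V = q^(-9/2) - q^(-5/2) - q^(-3/2) - q^(-1/2)
D3 (bracket A^-13 + A^-9 + A^-5 - A^3; 11 crossings at w = -5): V = q^(-9/2) - q^(-5/2) - q^(-3/2) - q^(-1/2)
D4 (bracket -A^-17 + 2A^-13 - A^-9 + 2A^-5 - A^-1 + A^3; 11 crossings at w = -1): V = -q^(-3/2) + q^(-1/2) - 2q^(1/2) + q^(3/2) - 2q^(5/2) + q^(7/2)
observation: V(q) takes 2 values over 4 diagrams, fixing the grouping


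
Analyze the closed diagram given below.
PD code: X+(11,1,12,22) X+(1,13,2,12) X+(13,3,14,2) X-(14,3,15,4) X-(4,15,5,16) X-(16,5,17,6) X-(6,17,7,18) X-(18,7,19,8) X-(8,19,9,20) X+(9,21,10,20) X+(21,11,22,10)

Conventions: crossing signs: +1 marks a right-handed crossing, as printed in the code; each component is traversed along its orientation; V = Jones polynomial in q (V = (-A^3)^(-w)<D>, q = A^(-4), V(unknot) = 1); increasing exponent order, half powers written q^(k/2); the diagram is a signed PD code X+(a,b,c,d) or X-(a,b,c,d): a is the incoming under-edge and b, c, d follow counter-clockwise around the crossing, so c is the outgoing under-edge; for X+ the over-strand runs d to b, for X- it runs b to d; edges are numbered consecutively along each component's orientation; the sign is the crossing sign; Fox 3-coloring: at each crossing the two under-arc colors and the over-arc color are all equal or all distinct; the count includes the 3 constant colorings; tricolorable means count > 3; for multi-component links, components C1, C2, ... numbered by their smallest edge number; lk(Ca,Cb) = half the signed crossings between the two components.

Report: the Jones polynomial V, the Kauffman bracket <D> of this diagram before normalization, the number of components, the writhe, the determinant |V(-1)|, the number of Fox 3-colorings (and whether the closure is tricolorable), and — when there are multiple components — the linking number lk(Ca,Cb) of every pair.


Jones polynomial: V(q) = 1
<D> = -A^-3; writhe -1
components 1, writhe -1 (11 crossings)
3-colorings: 3 of 3^11, det 1 — not tricolorable
note: |V(-1)| = 1: so not tricolorable, since 3 does not divide 1


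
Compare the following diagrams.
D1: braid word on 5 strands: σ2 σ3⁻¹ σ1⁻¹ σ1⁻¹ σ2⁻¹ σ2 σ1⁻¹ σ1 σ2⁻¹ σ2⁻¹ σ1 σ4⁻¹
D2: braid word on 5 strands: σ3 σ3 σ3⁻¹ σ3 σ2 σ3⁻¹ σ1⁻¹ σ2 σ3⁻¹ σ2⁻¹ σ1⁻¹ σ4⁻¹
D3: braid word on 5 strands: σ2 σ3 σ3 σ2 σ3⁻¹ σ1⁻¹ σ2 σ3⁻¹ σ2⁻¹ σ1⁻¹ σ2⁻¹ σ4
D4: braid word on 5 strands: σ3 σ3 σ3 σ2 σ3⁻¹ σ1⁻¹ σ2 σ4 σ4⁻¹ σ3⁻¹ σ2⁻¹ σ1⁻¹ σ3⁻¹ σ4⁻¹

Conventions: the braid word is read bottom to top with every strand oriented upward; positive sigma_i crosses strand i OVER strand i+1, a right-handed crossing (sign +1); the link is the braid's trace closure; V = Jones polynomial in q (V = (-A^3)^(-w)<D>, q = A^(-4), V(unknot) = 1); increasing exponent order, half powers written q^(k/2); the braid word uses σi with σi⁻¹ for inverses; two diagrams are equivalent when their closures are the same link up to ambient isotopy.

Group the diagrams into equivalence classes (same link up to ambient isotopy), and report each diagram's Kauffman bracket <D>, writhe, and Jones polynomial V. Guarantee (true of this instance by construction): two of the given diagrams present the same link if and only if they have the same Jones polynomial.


classes: {D1} | {D2, D3, D4}
V(D1) = -q^-4 + q^-3 + q^-1  [12 crossings, <D> = A^-8 + 1 - A^4, w = -4]
V(D2) = -q^-3 + 2q^-2 - 2q^-1 + 3 - 2q + 2q^2 - q^3  [12 crossings, <D> = -A^-18 + 2A^-14 - 2A^-10 + 3A^-6 - 2A^-2 + 2A^2 - A^6, w = -2]
V(D3) = -q^-3 + 2q^-2 - 2q^-1 + 3 - 2q + 2q^2 - q^3  [12 crossings, <D> = -A^-12 + 2A^-8 - 2A^-4 + 3 - 2A^4 + 2A^8 - A^12, w = 0]
D4 (bracket -A^-18 + 2A^-14 - 2A^-10 + 3A^-6 - 2A^-2 + 2A^2 - A^6; 14 crossings at w = -2): V = -q^-3 + 2q^-2 - 2q^-1 + 3 - 2q + 2q^2 - q^3
insight: 2 classes among 4 diagrams; unequal V(q) rules out equality


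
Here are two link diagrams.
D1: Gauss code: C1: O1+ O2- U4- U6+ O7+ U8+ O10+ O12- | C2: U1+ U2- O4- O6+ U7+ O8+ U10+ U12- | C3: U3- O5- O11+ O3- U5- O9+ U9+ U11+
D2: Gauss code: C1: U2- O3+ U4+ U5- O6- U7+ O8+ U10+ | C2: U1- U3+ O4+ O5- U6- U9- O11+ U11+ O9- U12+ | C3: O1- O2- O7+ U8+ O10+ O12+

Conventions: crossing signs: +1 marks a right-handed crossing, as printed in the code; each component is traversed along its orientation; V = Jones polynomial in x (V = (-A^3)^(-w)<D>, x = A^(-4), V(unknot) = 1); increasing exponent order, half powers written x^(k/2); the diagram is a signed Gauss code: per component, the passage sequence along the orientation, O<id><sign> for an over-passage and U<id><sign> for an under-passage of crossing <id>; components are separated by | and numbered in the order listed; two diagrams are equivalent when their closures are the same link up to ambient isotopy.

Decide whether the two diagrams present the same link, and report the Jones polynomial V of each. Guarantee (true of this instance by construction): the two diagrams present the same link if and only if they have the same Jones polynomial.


equivalent: yes
V(D1) = 1 + x + x^2 + x^3  (w +2, c 12, <D> = A^-6 + A^-2 + A^2 + A^6)
V(D2) = 1 + x + x^2 + x^3  [12 crossings, <D> = A^-6 + A^-2 + A^2 + A^6, w = +2]
key observation: all 2 diagrams share one V(x), hence one class


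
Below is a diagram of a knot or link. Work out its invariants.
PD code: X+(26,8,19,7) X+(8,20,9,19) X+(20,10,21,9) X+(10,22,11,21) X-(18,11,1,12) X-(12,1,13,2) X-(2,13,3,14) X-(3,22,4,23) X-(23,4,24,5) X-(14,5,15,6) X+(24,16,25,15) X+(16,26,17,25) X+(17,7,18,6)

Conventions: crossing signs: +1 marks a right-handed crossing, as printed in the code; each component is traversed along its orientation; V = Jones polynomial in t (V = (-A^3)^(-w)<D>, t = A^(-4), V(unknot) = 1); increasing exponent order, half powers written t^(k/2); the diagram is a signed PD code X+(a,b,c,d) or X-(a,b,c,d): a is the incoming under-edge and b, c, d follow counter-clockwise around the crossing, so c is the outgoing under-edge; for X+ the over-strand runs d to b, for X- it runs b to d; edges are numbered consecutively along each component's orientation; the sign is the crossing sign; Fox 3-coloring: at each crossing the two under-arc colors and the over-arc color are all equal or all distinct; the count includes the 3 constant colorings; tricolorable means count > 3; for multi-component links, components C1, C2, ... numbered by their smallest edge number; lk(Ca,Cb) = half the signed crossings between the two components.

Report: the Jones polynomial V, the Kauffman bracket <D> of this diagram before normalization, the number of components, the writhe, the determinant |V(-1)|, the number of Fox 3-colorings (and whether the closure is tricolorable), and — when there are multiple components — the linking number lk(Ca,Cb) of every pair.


V(t) = t^(-5/2) - 2t^(-3/2) + 3t^(-1/2) - 4t^(1/2) + 3t^(3/2) - 4t^(5/2) + 2t^(7/2) - t^(9/2)
bracket: A^-15 - 2A^-11 + 4A^-7 - 3A^-3 + 4A - 3A^5 + 2A^9 - A^13, w = +1
2 components, writhe +1, over 13 crossings
lk(C1,C2) = +2
det 20, colorings 3 of 3^13 — not tricolorable
observation: |V(-1)| = 20: so not tricolorable, since 3 does not divide 20


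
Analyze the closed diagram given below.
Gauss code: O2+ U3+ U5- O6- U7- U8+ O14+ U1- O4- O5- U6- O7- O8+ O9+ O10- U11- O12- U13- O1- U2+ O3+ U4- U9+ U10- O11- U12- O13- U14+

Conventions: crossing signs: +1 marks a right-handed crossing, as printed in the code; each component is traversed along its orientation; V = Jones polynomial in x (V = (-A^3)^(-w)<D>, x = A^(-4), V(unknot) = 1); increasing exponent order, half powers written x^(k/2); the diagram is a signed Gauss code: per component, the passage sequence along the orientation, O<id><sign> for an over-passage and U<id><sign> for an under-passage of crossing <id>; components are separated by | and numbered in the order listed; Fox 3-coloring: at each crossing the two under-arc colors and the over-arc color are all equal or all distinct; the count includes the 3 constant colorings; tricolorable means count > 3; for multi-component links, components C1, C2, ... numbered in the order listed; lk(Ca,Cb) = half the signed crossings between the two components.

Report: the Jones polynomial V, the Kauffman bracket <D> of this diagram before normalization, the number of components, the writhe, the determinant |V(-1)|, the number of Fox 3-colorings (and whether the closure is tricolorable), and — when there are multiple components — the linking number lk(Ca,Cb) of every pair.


Jones polynomial: V(x) = -x^-8 + 2x^-7 - 3x^-6 + 4x^-5 - 5x^-4 + 5x^-3 - 3x^-2 + 3x^-1 - 1
<D> = -A^-12 + 3A^-8 - 3A^-4 + 5 - 5A^4 + 4A^8 - 3A^12 + 2A^16 - A^20; writhe -4
components 1, writhe -4 (14 crossings)
3-colorings: 9 of 3^14, det 27 — tricolorable
note: w = -4 shifts under R1 moves; the (-A^3)^(4) factor cancels that in V


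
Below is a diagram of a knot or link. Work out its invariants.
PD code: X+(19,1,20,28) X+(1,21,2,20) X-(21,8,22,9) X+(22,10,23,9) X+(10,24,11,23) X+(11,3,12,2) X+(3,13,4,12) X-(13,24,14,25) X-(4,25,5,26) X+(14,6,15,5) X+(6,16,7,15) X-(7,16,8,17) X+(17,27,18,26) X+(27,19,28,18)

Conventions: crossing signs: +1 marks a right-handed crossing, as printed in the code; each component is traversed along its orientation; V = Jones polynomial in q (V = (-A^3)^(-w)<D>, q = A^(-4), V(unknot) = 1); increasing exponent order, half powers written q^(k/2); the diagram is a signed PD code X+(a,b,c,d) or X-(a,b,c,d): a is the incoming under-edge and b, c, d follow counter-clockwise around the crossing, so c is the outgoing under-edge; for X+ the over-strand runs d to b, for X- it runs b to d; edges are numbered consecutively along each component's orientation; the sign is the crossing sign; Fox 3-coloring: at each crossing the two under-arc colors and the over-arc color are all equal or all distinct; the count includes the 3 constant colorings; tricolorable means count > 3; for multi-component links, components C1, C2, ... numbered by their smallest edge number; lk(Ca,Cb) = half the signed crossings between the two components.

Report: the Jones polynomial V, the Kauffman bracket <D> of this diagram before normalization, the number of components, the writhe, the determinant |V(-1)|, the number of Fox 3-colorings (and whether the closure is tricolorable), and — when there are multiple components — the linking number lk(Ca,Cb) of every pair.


Jones polynomial: V(q) = q^2 + 2q^4 - 2q^5 + q^6 - 2q^7 + q^8
<D> = A^-14 - 2A^-10 + A^-6 - 2A^-2 + 2A^2 + A^10; writhe +6
components 1, writhe +6 (14 crossings)
3-colorings: 27 of 3^14, det 9 — tricolorable
note: w = +6 shifts under R1 moves; the (-A^3)^(-6) factor cancels that in V


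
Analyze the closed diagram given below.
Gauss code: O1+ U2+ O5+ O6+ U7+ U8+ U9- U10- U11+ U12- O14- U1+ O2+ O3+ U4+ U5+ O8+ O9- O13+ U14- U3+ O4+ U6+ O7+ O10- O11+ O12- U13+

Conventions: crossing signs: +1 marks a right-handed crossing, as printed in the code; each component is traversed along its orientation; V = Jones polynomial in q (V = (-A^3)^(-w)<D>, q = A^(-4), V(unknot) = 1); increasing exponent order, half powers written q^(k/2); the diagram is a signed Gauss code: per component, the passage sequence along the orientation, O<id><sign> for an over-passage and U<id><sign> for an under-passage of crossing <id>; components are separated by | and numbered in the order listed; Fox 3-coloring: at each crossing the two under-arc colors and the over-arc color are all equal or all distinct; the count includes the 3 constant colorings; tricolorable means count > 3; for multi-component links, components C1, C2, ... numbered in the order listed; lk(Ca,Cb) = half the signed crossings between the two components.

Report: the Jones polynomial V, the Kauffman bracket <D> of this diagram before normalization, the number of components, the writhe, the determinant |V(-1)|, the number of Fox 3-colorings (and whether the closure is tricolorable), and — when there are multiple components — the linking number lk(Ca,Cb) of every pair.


V(q) = q^2 + 2q^4 - 2q^5 + q^6 - 2q^7 + q^8
bracket: A^-14 - 2A^-10 + A^-6 - 2A^-2 + 2A^2 + A^10, w = +6
1 component, writhe +6, over 14 crossings
det 9, colorings 27 of 3^14 — tricolorable
observation: w = +6 shifts under R1 moves; the (-A^3)^(-6) factor cancels that in V


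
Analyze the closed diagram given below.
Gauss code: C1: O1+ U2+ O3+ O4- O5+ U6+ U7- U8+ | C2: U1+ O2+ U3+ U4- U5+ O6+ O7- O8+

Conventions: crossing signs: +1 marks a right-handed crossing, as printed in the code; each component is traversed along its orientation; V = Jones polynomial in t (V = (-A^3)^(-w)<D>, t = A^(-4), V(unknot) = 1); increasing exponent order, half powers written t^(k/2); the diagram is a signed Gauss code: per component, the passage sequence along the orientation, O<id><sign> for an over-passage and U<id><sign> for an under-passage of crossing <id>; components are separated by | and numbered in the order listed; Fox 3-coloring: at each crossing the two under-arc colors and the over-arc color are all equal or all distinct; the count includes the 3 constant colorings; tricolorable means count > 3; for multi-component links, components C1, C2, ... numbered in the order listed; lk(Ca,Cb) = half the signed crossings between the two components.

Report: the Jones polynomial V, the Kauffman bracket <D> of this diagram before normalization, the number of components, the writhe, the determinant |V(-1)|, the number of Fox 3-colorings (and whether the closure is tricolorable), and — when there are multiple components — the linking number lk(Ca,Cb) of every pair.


V(t) = -t^(3/2) - t^(7/2) + t^(9/2) - t^(11/2)
bracket: -A^-10 + A^-6 - A^-2 - A^6, w = +4
2 components, writhe +4, over 8 crossings
lk(C1,C2) = +2
det 4, colorings 3 of 3^8 — not tricolorable
observation: span 4 respects span(V) <= c + mu - 1 = 9 for this 2-component diagram


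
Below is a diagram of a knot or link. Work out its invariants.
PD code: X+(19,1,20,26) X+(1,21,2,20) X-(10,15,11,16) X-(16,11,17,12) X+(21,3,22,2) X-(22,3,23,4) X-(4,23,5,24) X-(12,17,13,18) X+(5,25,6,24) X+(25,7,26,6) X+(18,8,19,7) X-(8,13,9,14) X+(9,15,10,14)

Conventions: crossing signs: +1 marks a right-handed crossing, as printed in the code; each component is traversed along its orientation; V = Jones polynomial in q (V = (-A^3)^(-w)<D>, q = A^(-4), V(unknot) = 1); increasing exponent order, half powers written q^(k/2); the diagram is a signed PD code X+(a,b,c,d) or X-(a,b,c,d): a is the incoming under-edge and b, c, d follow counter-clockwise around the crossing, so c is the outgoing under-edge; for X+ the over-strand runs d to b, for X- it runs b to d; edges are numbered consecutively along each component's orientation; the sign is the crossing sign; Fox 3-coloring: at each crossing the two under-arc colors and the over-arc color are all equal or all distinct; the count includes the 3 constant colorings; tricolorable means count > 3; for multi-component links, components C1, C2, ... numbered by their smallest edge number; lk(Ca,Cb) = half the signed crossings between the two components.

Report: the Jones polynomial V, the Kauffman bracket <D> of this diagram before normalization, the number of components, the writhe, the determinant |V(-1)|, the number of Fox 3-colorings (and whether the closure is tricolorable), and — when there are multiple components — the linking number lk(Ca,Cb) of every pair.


V = -q^-3 + q^-2 - q^-1 + 3 - q + q^2 - q^3
<D> = A^-9 - A^-5 + A^-1 - 3A^3 + A^7 - A^11 + A^15 (w = +1)
1 component over 13 crossings, w = +1
27 Fox colorings among 3^13, |V(-1)| = 9: tricolorable
why: |V(-1)| = 9: so tricolorable, since 3 divides 9


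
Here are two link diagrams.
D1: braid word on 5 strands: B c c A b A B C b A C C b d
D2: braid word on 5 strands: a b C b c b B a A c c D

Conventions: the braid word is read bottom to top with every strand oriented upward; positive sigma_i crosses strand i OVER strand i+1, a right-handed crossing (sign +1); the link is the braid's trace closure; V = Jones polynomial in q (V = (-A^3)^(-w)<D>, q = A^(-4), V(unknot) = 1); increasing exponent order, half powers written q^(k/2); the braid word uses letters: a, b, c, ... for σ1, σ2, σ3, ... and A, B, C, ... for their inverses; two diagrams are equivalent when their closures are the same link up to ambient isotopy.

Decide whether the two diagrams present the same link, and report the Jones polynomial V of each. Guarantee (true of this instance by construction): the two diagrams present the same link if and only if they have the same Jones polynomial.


same link: no
V(D1) = -q^-4 + q^-3 + q^-1  [14 crossings, <D> = A^-2 + A^6 - A^10, w = -2]
V(D2) = q - q^2 + 2q^3 - q^4 + q^5 - q^6  [12 crossings, <D> = -A^-12 + A^-8 - A^-4 + 2 - A^4 + A^8, w = +4]
insight: 2 classes among 2 diagrams; unequal V(q) rules out equality


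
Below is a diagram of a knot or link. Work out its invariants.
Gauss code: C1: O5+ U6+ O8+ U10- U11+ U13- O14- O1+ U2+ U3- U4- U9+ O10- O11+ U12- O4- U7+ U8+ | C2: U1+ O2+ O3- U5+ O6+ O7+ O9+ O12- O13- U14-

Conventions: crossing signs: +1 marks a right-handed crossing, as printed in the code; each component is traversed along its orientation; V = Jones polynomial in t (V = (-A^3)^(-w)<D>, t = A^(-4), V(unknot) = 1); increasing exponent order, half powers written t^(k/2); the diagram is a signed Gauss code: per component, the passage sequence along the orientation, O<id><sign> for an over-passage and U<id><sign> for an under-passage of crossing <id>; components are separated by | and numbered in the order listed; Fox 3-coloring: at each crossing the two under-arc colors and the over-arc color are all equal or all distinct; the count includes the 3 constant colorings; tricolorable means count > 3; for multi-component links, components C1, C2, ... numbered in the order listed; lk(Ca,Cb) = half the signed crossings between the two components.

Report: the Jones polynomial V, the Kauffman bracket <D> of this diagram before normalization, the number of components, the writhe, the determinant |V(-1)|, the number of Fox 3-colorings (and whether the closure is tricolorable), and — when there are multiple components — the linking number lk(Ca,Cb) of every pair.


V = -t^(1/2) - t^(5/2)
<D> = -A^-4 - A^4 (w = +2)
2 components over 14 crossings, w = +2
lk(C1,C2): +1
3 Fox colorings among 3^14, |V(-1)| = 2: not tricolorable
why: summing lk over 1 pair gives +1


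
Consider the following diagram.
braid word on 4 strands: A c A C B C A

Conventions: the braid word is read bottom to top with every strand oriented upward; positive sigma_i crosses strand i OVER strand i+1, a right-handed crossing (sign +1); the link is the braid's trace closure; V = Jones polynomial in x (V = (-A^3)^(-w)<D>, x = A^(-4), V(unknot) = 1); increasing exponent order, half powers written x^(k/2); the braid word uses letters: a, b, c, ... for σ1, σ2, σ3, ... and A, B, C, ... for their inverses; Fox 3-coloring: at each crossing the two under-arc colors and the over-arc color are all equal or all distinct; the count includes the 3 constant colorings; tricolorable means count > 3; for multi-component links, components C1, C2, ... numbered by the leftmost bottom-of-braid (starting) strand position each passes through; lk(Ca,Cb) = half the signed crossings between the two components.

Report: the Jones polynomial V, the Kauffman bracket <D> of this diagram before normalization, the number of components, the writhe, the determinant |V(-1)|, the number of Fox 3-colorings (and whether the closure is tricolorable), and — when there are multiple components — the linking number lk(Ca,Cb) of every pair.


V(x) = -x^-4 + x^-3 + x^-1
bracket: -A^-11 - A^-3 + A, w = -5
1 component, writhe -5, over 7 crossings
det 3, colorings 9 of 3^7 — tricolorable
observation: |V(-1)| = 3: so tricolorable, since 3 divides 3
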